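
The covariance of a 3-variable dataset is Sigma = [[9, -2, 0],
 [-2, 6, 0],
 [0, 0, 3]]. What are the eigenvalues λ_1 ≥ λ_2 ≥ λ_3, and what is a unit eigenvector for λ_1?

Step 1 — characteristic polynomial p(λ) = det(λI - Sigma) = λ³ - tr·λ² + c_1·λ - det, where tr = trace, c_1 = sum of the principal 2×2 minors, det = det(Sigma):
  tr = 9 + 6 + 3 = 18,
  c_1 = (9·6 - (-2)²) + (9·3 - (0)²) + (6·3 - (0)²) = 50 + 27 + 18 = 95,
  det = 9·(6·3 - (0)²) - (-2)·((-2)·3 - (0)·(0)) + (0)·((-2)·(0) - 6·(0)) = 9·(18) - (-2)·(-6) + (0)·(0) = 150.
  So p(λ) = λ³ - 18λ² + 95λ - 150.
Step 2 — look for an integer root (rational root theorem: any rational root is an integer divisor of 150). Testing λ = 3:
  p(3) = 27 - 162 + 285 - 150 = 0  ✓
  Dividing out (λ - 3): p(λ) = (λ - 3)(λ² - 15λ + 50).
Step 3 — remaining eigenvalues from the quadratic λ² - 15λ + 50 = 0:
  Δ = 15² - 4·50 = 225 - 200 = 25,  λ = (15 ± √25)/2 = (15 ± 5)/2 = 10 or 5.
  Sorted: λ_1 = 10,  λ_2 = 5,  λ_3 = 3  (check: sum = 18 = tr ✓).

Step 4 — unit eigenvector for λ_1 = 10: v spans the null space of (Sigma - λ_1 I), whose rows are
  r_1 = (-1, -2, 0),  r_2 = (-2, -4, 0),  r_3 = (0, 0, -7).
  v is orthogonal to every row, so take v ∝ r_1 × r_3 = ((-2)·(-7) - (0)·(0), (0)·(0) - (-1)·(-7), (-1)·(0) - (-2)·(0)) = (14, -7, 0).
  Rescale (divide by 7): u = (2, -1, 0).
  ||u|| = √((2)² + (-1)² + (0)²) = √(5) ≈ 2.2361,  v_1 = u/||u|| ≈ (0.8944, -0.4472, 0) (||v_1|| = 1).

λ_1 = 10,  λ_2 = 5,  λ_3 = 3;  v_1 ≈ (0.8944, -0.4472, 0)


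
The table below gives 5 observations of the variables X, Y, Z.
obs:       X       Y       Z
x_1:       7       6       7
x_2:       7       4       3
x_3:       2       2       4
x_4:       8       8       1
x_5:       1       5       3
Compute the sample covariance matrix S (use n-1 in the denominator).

Step 1 — column means:
  mean(X) = (7 + 7 + 2 + 8 + 1) / 5 = 25/5 = 5
  mean(Y) = (6 + 4 + 2 + 8 + 5) / 5 = 25/5 = 5
  mean(Z) = (7 + 3 + 4 + 1 + 3) / 5 = 18/5 = 3.6

Step 2 — sample covariance S[i,j] = (1/(n-1)) · Σ_k (x_{k,i} - mean_i) · (x_{k,j} - mean_j), with n-1 = 4.
  S[X,X] = ((2)·(2) + (2)·(2) + (-3)·(-3) + (3)·(3) + (-4)·(-4)) / 4 = 42/4 = 10.5
  S[X,Y] = ((2)·(1) + (2)·(-1) + (-3)·(-3) + (3)·(3) + (-4)·(0)) / 4 = 18/4 = 4.5
  S[X,Z] = ((2)·(3.4) + (2)·(-0.6) + (-3)·(0.4) + (3)·(-2.6) + (-4)·(-0.6)) / 4 = -1/4 = -0.25
  S[Y,Y] = ((1)·(1) + (-1)·(-1) + (-3)·(-3) + (3)·(3) + (0)·(0)) / 4 = 20/4 = 5
  S[Y,Z] = ((1)·(3.4) + (-1)·(-0.6) + (-3)·(0.4) + (3)·(-2.6) + (0)·(-0.6)) / 4 = -5/4 = -1.25
  S[Z,Z] = ((3.4)·(3.4) + (-0.6)·(-0.6) + (0.4)·(0.4) + (-2.6)·(-2.6) + (-0.6)·(-0.6)) / 4 = 19.2/4 = 4.8

S is symmetric (S[j,i] = S[i,j]). Assembling:

S = [[10.5, 4.5, -0.25],
 [4.5, 5, -1.25],
 [-0.25, -1.25, 4.8]]


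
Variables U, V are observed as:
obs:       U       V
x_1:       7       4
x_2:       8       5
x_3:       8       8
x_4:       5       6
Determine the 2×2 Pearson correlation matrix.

Step 1 — column means:
  mean(U) = (7 + 8 + 8 + 5) / 4 = 28/4 = 7
  mean(V) = (4 + 5 + 8 + 6) / 4 = 23/4 = 5.75

Step 2 — sample variances and covariances s[i,j] = (1/(n-1)) · Σ_k (x_{k,i} - mean_i) · (x_{k,j} - mean_j), with n-1 = 3:
  s[U,U] = ((0)·(0) + (1)·(1) + (1)·(1) + (-2)·(-2)) / 3 = 6/3 = 2
  s[U,V] = ((0)·(-1.75) + (1)·(-0.75) + (1)·(2.25) + (-2)·(0.25)) / 3 = 1/3 = 0.3333
  s[V,V] = ((-1.75)·(-1.75) + (-0.75)·(-0.75) + (2.25)·(2.25) + (0.25)·(0.25)) / 3 = 8.75/3 = 2.9167
  Sample standard deviations s_i = √(s[i,i]):
  s(U) = √(2) = 1.4142
  s(V) = √(2.9167) = 1.7078

Step 3 — r_{ij} = s_{ij} / (s_i · s_j):
  r[U,U] = 1 (diagonal).
  r[U,V] = 0.3333 / (1.4142 · 1.7078) = 0.3333 / 2.4152 = 0.138
  r[V,V] = 1 (diagonal).

R is symmetric with unit diagonal. Assembling:

R = [[1, 0.138],
 [0.138, 1]]


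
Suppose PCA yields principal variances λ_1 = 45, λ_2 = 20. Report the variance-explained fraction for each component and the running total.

Step 1 — total variance = trace(Sigma) = Σ λ_i = 45 + 20 = 65.

Step 2 — fraction explained by component i = λ_i / Σ λ:
  PC1: 45/65 = 0.6923
  PC2: 20/65 = 0.3077

Step 3 — cumulative fraction after k components = (λ_1 + ... + λ_k) / Σ λ:
  k = 1: 45/65 = 0.6923
  k = 2: (45 + 20)/65 = 65/65 = 1

Summary (fraction, with percent):

explained: PC1 0.6923 (69.23%), PC2 0.3077 (30.77%);  cumulative: 0.6923, 1


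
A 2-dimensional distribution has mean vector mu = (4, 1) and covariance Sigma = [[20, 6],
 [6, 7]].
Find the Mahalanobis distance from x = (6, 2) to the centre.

Step 1 — centre the observation: (x - mu) = (2, 1).

Step 2 — invert Sigma. det(Sigma) = 20·7 - (6)² = 104.
  Sigma^{-1} = (1/det) · [[d, -b], [-b, a]] = [[0.0673, -0.0577],
 [-0.0577, 0.1923]].

Step 3 — form the quadratic (x - mu)^T · Sigma^{-1} · (x - mu):
  Sigma^{-1} · (x - mu) = (0.0769, 0.0769).
  (x - mu)^T · [Sigma^{-1} · (x - mu)] = (2)·(0.0769) + (1)·(0.0769) = 0.2308.

Step 4 — take square root: d = √(0.2308) ≈ 0.4804.

d(x, mu) = √(0.2308) ≈ 0.4804


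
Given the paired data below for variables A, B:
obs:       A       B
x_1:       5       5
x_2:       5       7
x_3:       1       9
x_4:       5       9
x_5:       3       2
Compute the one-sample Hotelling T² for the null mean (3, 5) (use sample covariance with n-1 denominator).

Step 1 — sample mean vector:
  mean(A) = (5 + 5 + 1 + 5 + 3) / 5 = 19/5 = 3.8
  mean(B) = (5 + 7 + 9 + 9 + 2) / 5 = 32/5 = 6.4
  x̄ = (3.8, 6.4),  deviation x̄ - mu_0 = (3.8, 6.4) - (3, 5) = (0.8, 1.4).

Step 2 — sample covariance matrix, S[i,j] = (1/(n-1)) · Σ_k (x_{k,i} - mean_i) · (x_{k,j} - mean_j), divisor n-1 = 4:
  S[A,A] = ((1.2)·(1.2) + (1.2)·(1.2) + (-2.8)·(-2.8) + (1.2)·(1.2) + (-0.8)·(-0.8)) / 4 = 12.8/4 = 3.2
  S[A,B] = ((1.2)·(-1.4) + (1.2)·(0.6) + (-2.8)·(2.6) + (1.2)·(2.6) + (-0.8)·(-4.4)) / 4 = -1.6/4 = -0.4
  S[B,B] = ((-1.4)·(-1.4) + (0.6)·(0.6) + (2.6)·(2.6) + (2.6)·(2.6) + (-4.4)·(-4.4)) / 4 = 35.2/4 = 8.8
  S = [[3.2, -0.4],
 [-0.4, 8.8]].

Step 3 — invert S. det(S) = 3.2·8.8 - (-0.4)² = 28.
  S^{-1} = (1/det) · [[d, -b], [-b, a]] = [[0.3143, 0.0143],
 [0.0143, 0.1143]].

Step 4 — quadratic form (x̄ - mu_0)^T · S^{-1} · (x̄ - mu_0):
  S^{-1} · (x̄ - mu_0) = (0.2714, 0.1714),
  (x̄ - mu_0)^T · [...] = (0.8)·(0.2714) + (1.4)·(0.1714) = 0.4571.

Step 5 — scale by n: T² = 5 · 0.4571 = 2.2857.

T² ≈ 2.2857


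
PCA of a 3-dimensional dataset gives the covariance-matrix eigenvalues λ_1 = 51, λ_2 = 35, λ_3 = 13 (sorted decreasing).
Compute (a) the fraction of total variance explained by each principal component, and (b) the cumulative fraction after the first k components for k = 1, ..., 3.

Step 1 — total variance = trace(Sigma) = Σ λ_i = 51 + 35 + 13 = 99.

Step 2 — fraction explained by component i = λ_i / Σ λ:
  PC1: 51/99 = 0.5152
  PC2: 35/99 = 0.3535
  PC3: 13/99 = 0.1313

Step 3 — cumulative fraction after k components = (λ_1 + ... + λ_k) / Σ λ:
  k = 1: 51/99 = 0.5152
  k = 2: (51 + 35)/99 = 86/99 = 0.8687
  k = 3: (51 + 35 + 13)/99 = 99/99 = 1

Summary (fraction, with percent):

explained: PC1 0.5152 (51.52%), PC2 0.3535 (35.35%), PC3 0.1313 (13.13%);  cumulative: 0.5152, 0.8687, 1


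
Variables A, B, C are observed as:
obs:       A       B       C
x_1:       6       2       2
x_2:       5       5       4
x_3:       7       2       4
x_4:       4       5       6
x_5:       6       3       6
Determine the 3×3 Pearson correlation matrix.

Step 1 — column means:
  mean(A) = (6 + 5 + 7 + 4 + 6) / 5 = 28/5 = 5.6
  mean(B) = (2 + 5 + 2 + 5 + 3) / 5 = 17/5 = 3.4
  mean(C) = (2 + 4 + 4 + 6 + 6) / 5 = 22/5 = 4.4

Step 2 — sample variances and covariances s[i,j] = (1/(n-1)) · Σ_k (x_{k,i} - mean_i) · (x_{k,j} - mean_j), with n-1 = 4:
  s[A,A] = ((0.4)·(0.4) + (-0.6)·(-0.6) + (1.4)·(1.4) + (-1.6)·(-1.6) + (0.4)·(0.4)) / 4 = 5.2/4 = 1.3
  s[A,B] = ((0.4)·(-1.4) + (-0.6)·(1.6) + (1.4)·(-1.4) + (-1.6)·(1.6) + (0.4)·(-0.4)) / 4 = -6.2/4 = -1.55
  s[A,C] = ((0.4)·(-2.4) + (-0.6)·(-0.4) + (1.4)·(-0.4) + (-1.6)·(1.6) + (0.4)·(1.6)) / 4 = -3.2/4 = -0.8
  s[B,B] = ((-1.4)·(-1.4) + (1.6)·(1.6) + (-1.4)·(-1.4) + (1.6)·(1.6) + (-0.4)·(-0.4)) / 4 = 9.2/4 = 2.3
  s[B,C] = ((-1.4)·(-2.4) + (1.6)·(-0.4) + (-1.4)·(-0.4) + (1.6)·(1.6) + (-0.4)·(1.6)) / 4 = 5.2/4 = 1.3
  s[C,C] = ((-2.4)·(-2.4) + (-0.4)·(-0.4) + (-0.4)·(-0.4) + (1.6)·(1.6) + (1.6)·(1.6)) / 4 = 11.2/4 = 2.8
  Sample standard deviations s_i = √(s[i,i]):
  s(A) = √(1.3) = 1.1402
  s(B) = √(2.3) = 1.5166
  s(C) = √(2.8) = 1.6733

Step 3 — r_{ij} = s_{ij} / (s_i · s_j):
  r[A,A] = 1 (diagonal).
  r[A,B] = -1.55 / (1.1402 · 1.5166) = -1.55 / 1.7292 = -0.8964
  r[A,C] = -0.8 / (1.1402 · 1.6733) = -0.8 / 1.9079 = -0.4193
  r[B,B] = 1 (diagonal).
  r[B,C] = 1.3 / (1.5166 · 1.6733) = 1.3 / 2.5377 = 0.5123
  r[C,C] = 1 (diagonal).

R is symmetric with unit diagonal. Assembling:

R = [[1, -0.8964, -0.4193],
 [-0.8964, 1, 0.5123],
 [-0.4193, 0.5123, 1]]


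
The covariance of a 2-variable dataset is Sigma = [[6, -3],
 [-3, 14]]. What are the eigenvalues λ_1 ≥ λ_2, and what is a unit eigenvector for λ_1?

Step 1 — characteristic polynomial of 2×2 Sigma:
  det(Sigma - λI) = λ² - trace · λ + det = 0.
  trace = 6 + 14 = 20, det = 6·14 - (-3)² = 75.
Step 2 — discriminant:
  Δ = trace² - 4·det = 400 - 300 = 100.
Step 3 — eigenvalues:
  λ = (trace ± √Δ)/2 = (20 ± 10)/2,
  λ_1 = 15,  λ_2 = 5.

Step 4 — unit eigenvector for λ_1: solve (Sigma - λ_1 I)v = 0. First row:
  (6 - 15)·v_x + (-3)·v_y = 0, i.e. (-9)·v_x + (-3)·v_y = 0,
  so v ∝ (b, λ_1 - a) = (-3, 9); multiply by -1 so the first entry is positive: u = (3, -9).
  ||u|| = √((3)² + (-9)²) = √(90) ≈ 9.4868,
  v_1 = u/||u|| ≈ (0.3162, -0.9487) (||v_1|| = 1).

λ_1 = 15,  λ_2 = 5;  v_1 ≈ (0.3162, -0.9487)


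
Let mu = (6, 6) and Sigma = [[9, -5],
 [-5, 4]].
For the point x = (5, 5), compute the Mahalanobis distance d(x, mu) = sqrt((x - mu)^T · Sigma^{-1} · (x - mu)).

Step 1 — centre the observation: (x - mu) = (-1, -1).

Step 2 — invert Sigma. det(Sigma) = 9·4 - (-5)² = 11.
  Sigma^{-1} = (1/det) · [[d, -b], [-b, a]] = [[0.3636, 0.4545],
 [0.4545, 0.8182]].

Step 3 — form the quadratic (x - mu)^T · Sigma^{-1} · (x - mu):
  Sigma^{-1} · (x - mu) = (-0.8182, -1.2727).
  (x - mu)^T · [Sigma^{-1} · (x - mu)] = (-1)·(-0.8182) + (-1)·(-1.2727) = 2.0909.

Step 4 — take square root: d = √(2.0909) ≈ 1.446.

d(x, mu) = √(2.0909) ≈ 1.446


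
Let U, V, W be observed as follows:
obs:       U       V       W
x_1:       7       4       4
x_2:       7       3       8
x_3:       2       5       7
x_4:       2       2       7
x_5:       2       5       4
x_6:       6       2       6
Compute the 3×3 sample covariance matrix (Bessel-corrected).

Step 1 — column means:
  mean(U) = (7 + 7 + 2 + 2 + 2 + 6) / 6 = 26/6 = 4.3333
  mean(V) = (4 + 3 + 5 + 2 + 5 + 2) / 6 = 21/6 = 3.5
  mean(W) = (4 + 8 + 7 + 7 + 4 + 6) / 6 = 36/6 = 6

Step 2 — sample covariance S[i,j] = (1/(n-1)) · Σ_k (x_{k,i} - mean_i) · (x_{k,j} - mean_j), with n-1 = 5.
  S[U,U] = ((2.6667)·(2.6667) + (2.6667)·(2.6667) + (-2.3333)·(-2.3333) + (-2.3333)·(-2.3333) + (-2.3333)·(-2.3333) + (1.6667)·(1.6667)) / 5 = 33.3333/5 = 6.6667
  S[U,V] = ((2.6667)·(0.5) + (2.6667)·(-0.5) + (-2.3333)·(1.5) + (-2.3333)·(-1.5) + (-2.3333)·(1.5) + (1.6667)·(-1.5)) / 5 = -6/5 = -1.2
  S[U,W] = ((2.6667)·(-2) + (2.6667)·(2) + (-2.3333)·(1) + (-2.3333)·(1) + (-2.3333)·(-2) + (1.6667)·(0)) / 5 = 0/5 = 0
  S[V,V] = ((0.5)·(0.5) + (-0.5)·(-0.5) + (1.5)·(1.5) + (-1.5)·(-1.5) + (1.5)·(1.5) + (-1.5)·(-1.5)) / 5 = 9.5/5 = 1.9
  S[V,W] = ((0.5)·(-2) + (-0.5)·(2) + (1.5)·(1) + (-1.5)·(1) + (1.5)·(-2) + (-1.5)·(0)) / 5 = -5/5 = -1
  S[W,W] = ((-2)·(-2) + (2)·(2) + (1)·(1) + (1)·(1) + (-2)·(-2) + (0)·(0)) / 5 = 14/5 = 2.8

S is symmetric (S[j,i] = S[i,j]). Assembling:

S = [[6.6667, -1.2, 0],
 [-1.2, 1.9, -1],
 [0, -1, 2.8]]


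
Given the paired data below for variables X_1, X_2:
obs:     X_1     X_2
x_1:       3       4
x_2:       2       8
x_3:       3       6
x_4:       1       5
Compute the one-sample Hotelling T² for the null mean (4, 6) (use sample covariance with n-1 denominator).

Step 1 — sample mean vector:
  mean(X_1) = (3 + 2 + 3 + 1) / 4 = 9/4 = 2.25
  mean(X_2) = (4 + 8 + 6 + 5) / 4 = 23/4 = 5.75
  x̄ = (2.25, 5.75),  deviation x̄ - mu_0 = (2.25, 5.75) - (4, 6) = (-1.75, -0.25).

Step 2 — sample covariance matrix, S[i,j] = (1/(n-1)) · Σ_k (x_{k,i} - mean_i) · (x_{k,j} - mean_j), divisor n-1 = 3:
  S[X_1,X_1] = ((0.75)·(0.75) + (-0.25)·(-0.25) + (0.75)·(0.75) + (-1.25)·(-1.25)) / 3 = 2.75/3 = 0.9167
  S[X_1,X_2] = ((0.75)·(-1.75) + (-0.25)·(2.25) + (0.75)·(0.25) + (-1.25)·(-0.75)) / 3 = -0.75/3 = -0.25
  S[X_2,X_2] = ((-1.75)·(-1.75) + (2.25)·(2.25) + (0.25)·(0.25) + (-0.75)·(-0.75)) / 3 = 8.75/3 = 2.9167
  S = [[0.9167, -0.25],
 [-0.25, 2.9167]].

Step 3 — invert S. det(S) = 0.9167·2.9167 - (-0.25)² = 2.6111.
  S^{-1} = (1/det) · [[d, -b], [-b, a]] = [[1.117, 0.0957],
 [0.0957, 0.3511]].

Step 4 — quadratic form (x̄ - mu_0)^T · S^{-1} · (x̄ - mu_0):
  S^{-1} · (x̄ - mu_0) = (-1.9787, -0.2553),
  (x̄ - mu_0)^T · [...] = (-1.75)·(-1.9787) + (-0.25)·(-0.2553) = 3.5266.

Step 5 — scale by n: T² = 4 · 3.5266 = 14.1064.

T² ≈ 14.1064


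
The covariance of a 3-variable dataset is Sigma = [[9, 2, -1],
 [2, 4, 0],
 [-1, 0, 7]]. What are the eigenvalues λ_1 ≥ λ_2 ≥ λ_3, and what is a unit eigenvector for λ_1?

Step 1 — characteristic polynomial p(λ) = det(λI - Sigma) = λ³ - tr·λ² + c_1·λ - det, where tr = trace, c_1 = sum of the principal 2×2 minors, det = det(Sigma):
  tr = 9 + 4 + 7 = 20,
  c_1 = (9·4 - (2)²) + (9·7 - (-1)²) + (4·7 - (0)²) = 32 + 62 + 28 = 122,
  det = 9·(4·7 - (0)²) - (2)·((2)·7 - (0)·(-1)) + (-1)·((2)·(0) - 4·(-1)) = 9·(28) - (2)·(14) + (-1)·(4) = 220.
  So p(λ) = λ³ - 20λ² + 122λ - 220.
Step 2 — look for an integer root (rational root theorem: any rational root is an integer divisor of 220). Testing λ = 10:
  p(10) = 1000 - 2000 + 1220 - 220 = 0  ✓
  Dividing out (λ - 10): p(λ) = (λ - 10)(λ² - 10λ + 22).
Step 3 — remaining eigenvalues from the quadratic λ² - 10λ + 22 = 0:
  Δ = 10² - 4·22 = 100 - 88 = 12,  λ = (10 ± √12)/2 = (10 ± 3.4641)/2 ≈ 6.7321 or 3.2679.
  Sorted: λ_1 = 10,  λ_2 = 6.7321,  λ_3 = 3.2679  (check: sum = 20 = tr ✓).

Step 4 — unit eigenvector for λ_1 = 10: v spans the null space of (Sigma - λ_1 I), whose rows are
  r_1 = (-1, 2, -1),  r_2 = (2, -6, 0),  r_3 = (-1, 0, -3).
  v is orthogonal to every row, so take v ∝ r_1 × r_2 = ((2)·(0) - (-1)·(-6), (-1)·(2) - (-1)·(0), (-1)·(-6) - (2)·(2)) = (-6, -2, 2).
  Rescale (divide by 2; multiply by -1 so the first nonzero entry is positive): u = (3, 1, -1).
  ||u|| = √((3)² + (1)² + (-1)²) = √(11) ≈ 3.3166,  v_1 = u/||u|| ≈ (0.9045, 0.3015, -0.3015) (||v_1|| = 1).

λ_1 = 10,  λ_2 = 6.7321,  λ_3 = 3.2679;  v_1 ≈ (0.9045, 0.3015, -0.3015)


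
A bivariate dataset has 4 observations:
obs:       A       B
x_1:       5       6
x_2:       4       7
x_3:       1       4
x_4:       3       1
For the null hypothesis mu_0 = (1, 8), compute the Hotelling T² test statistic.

Step 1 — sample mean vector:
  mean(A) = (5 + 4 + 1 + 3) / 4 = 13/4 = 3.25
  mean(B) = (6 + 7 + 4 + 1) / 4 = 18/4 = 4.5
  x̄ = (3.25, 4.5),  deviation x̄ - mu_0 = (3.25, 4.5) - (1, 8) = (2.25, -3.5).

Step 2 — sample covariance matrix, S[i,j] = (1/(n-1)) · Σ_k (x_{k,i} - mean_i) · (x_{k,j} - mean_j), divisor n-1 = 3:
  S[A,A] = ((1.75)·(1.75) + (0.75)·(0.75) + (-2.25)·(-2.25) + (-0.25)·(-0.25)) / 3 = 8.75/3 = 2.9167
  S[A,B] = ((1.75)·(1.5) + (0.75)·(2.5) + (-2.25)·(-0.5) + (-0.25)·(-3.5)) / 3 = 6.5/3 = 2.1667
  S[B,B] = ((1.5)·(1.5) + (2.5)·(2.5) + (-0.5)·(-0.5) + (-3.5)·(-3.5)) / 3 = 21/3 = 7
  S = [[2.9167, 2.1667],
 [2.1667, 7]].

Step 3 — invert S. det(S) = 2.9167·7 - (2.1667)² = 15.7222.
  S^{-1} = (1/det) · [[d, -b], [-b, a]] = [[0.4452, -0.1378],
 [-0.1378, 0.1855]].

Step 4 — quadratic form (x̄ - mu_0)^T · S^{-1} · (x̄ - mu_0):
  S^{-1} · (x̄ - mu_0) = (1.4841, -0.9594),
  (x̄ - mu_0)^T · [...] = (2.25)·(1.4841) + (-3.5)·(-0.9594) = 6.697.

Step 5 — scale by n: T² = 4 · 6.697 = 26.788.

T² ≈ 26.788


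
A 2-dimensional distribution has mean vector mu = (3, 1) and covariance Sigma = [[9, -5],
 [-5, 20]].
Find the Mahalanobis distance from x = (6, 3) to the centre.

Step 1 — centre the observation: (x - mu) = (3, 2).

Step 2 — invert Sigma. det(Sigma) = 9·20 - (-5)² = 155.
  Sigma^{-1} = (1/det) · [[d, -b], [-b, a]] = [[0.129, 0.0323],
 [0.0323, 0.0581]].

Step 3 — form the quadratic (x - mu)^T · Sigma^{-1} · (x - mu):
  Sigma^{-1} · (x - mu) = (0.4516, 0.2129).
  (x - mu)^T · [Sigma^{-1} · (x - mu)] = (3)·(0.4516) + (2)·(0.2129) = 1.7806.

Step 4 — take square root: d = √(1.7806) ≈ 1.3344.

d(x, mu) = √(1.7806) ≈ 1.3344


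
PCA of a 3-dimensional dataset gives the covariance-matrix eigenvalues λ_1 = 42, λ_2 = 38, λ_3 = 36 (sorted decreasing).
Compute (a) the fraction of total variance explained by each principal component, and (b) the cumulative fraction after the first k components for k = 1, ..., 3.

Step 1 — total variance = trace(Sigma) = Σ λ_i = 42 + 38 + 36 = 116.

Step 2 — fraction explained by component i = λ_i / Σ λ:
  PC1: 42/116 = 0.3621
  PC2: 38/116 = 0.3276
  PC3: 36/116 = 0.3103

Step 3 — cumulative fraction after k components = (λ_1 + ... + λ_k) / Σ λ:
  k = 1: 42/116 = 0.3621
  k = 2: (42 + 38)/116 = 80/116 = 0.6897
  k = 3: (42 + 38 + 36)/116 = 116/116 = 1

Summary (fraction, with percent):

explained: PC1 0.3621 (36.21%), PC2 0.3276 (32.76%), PC3 0.3103 (31.03%);  cumulative: 0.3621, 0.6897, 1


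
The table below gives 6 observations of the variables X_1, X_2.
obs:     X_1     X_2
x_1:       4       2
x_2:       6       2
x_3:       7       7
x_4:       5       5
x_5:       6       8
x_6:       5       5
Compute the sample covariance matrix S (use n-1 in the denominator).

Step 1 — column means:
  mean(X_1) = (4 + 6 + 7 + 5 + 6 + 5) / 6 = 33/6 = 5.5
  mean(X_2) = (2 + 2 + 7 + 5 + 8 + 5) / 6 = 29/6 = 4.8333

Step 2 — sample covariance S[i,j] = (1/(n-1)) · Σ_k (x_{k,i} - mean_i) · (x_{k,j} - mean_j), with n-1 = 5.
  S[X_1,X_1] = ((-1.5)·(-1.5) + (0.5)·(0.5) + (1.5)·(1.5) + (-0.5)·(-0.5) + (0.5)·(0.5) + (-0.5)·(-0.5)) / 5 = 5.5/5 = 1.1
  S[X_1,X_2] = ((-1.5)·(-2.8333) + (0.5)·(-2.8333) + (1.5)·(2.1667) + (-0.5)·(0.1667) + (0.5)·(3.1667) + (-0.5)·(0.1667)) / 5 = 7.5/5 = 1.5
  S[X_2,X_2] = ((-2.8333)·(-2.8333) + (-2.8333)·(-2.8333) + (2.1667)·(2.1667) + (0.1667)·(0.1667) + (3.1667)·(3.1667) + (0.1667)·(0.1667)) / 5 = 30.8333/5 = 6.1667

S is symmetric (S[j,i] = S[i,j]). Assembling:

S = [[1.1, 1.5],
 [1.5, 6.1667]]


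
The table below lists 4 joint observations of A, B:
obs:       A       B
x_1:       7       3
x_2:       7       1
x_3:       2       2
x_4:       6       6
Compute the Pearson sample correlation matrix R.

Step 1 — column means:
  mean(A) = (7 + 7 + 2 + 6) / 4 = 22/4 = 5.5
  mean(B) = (3 + 1 + 2 + 6) / 4 = 12/4 = 3

Step 2 — sample variances and covariances s[i,j] = (1/(n-1)) · Σ_k (x_{k,i} - mean_i) · (x_{k,j} - mean_j), with n-1 = 3:
  s[A,A] = ((1.5)·(1.5) + (1.5)·(1.5) + (-3.5)·(-3.5) + (0.5)·(0.5)) / 3 = 17/3 = 5.6667
  s[A,B] = ((1.5)·(0) + (1.5)·(-2) + (-3.5)·(-1) + (0.5)·(3)) / 3 = 2/3 = 0.6667
  s[B,B] = ((0)·(0) + (-2)·(-2) + (-1)·(-1) + (3)·(3)) / 3 = 14/3 = 4.6667
  Sample standard deviations s_i = √(s[i,i]):
  s(A) = √(5.6667) = 2.3805
  s(B) = √(4.6667) = 2.1602

Step 3 — r_{ij} = s_{ij} / (s_i · s_j):
  r[A,A] = 1 (diagonal).
  r[A,B] = 0.6667 / (2.3805 · 2.1602) = 0.6667 / 5.1424 = 0.1296
  r[B,B] = 1 (diagonal).

R is symmetric with unit diagonal. Assembling:

R = [[1, 0.1296],
 [0.1296, 1]]


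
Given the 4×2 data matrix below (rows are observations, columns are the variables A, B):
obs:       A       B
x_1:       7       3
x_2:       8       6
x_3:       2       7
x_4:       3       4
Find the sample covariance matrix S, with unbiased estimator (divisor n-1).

Step 1 — column means:
  mean(A) = (7 + 8 + 2 + 3) / 4 = 20/4 = 5
  mean(B) = (3 + 6 + 7 + 4) / 4 = 20/4 = 5

Step 2 — sample covariance S[i,j] = (1/(n-1)) · Σ_k (x_{k,i} - mean_i) · (x_{k,j} - mean_j), with n-1 = 3.
  S[A,A] = ((2)·(2) + (3)·(3) + (-3)·(-3) + (-2)·(-2)) / 3 = 26/3 = 8.6667
  S[A,B] = ((2)·(-2) + (3)·(1) + (-3)·(2) + (-2)·(-1)) / 3 = -5/3 = -1.6667
  S[B,B] = ((-2)·(-2) + (1)·(1) + (2)·(2) + (-1)·(-1)) / 3 = 10/3 = 3.3333

S is symmetric (S[j,i] = S[i,j]). Assembling:

S = [[8.6667, -1.6667],
 [-1.6667, 3.3333]]


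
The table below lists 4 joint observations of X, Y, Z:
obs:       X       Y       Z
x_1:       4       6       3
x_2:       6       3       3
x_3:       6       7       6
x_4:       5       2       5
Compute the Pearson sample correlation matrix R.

Step 1 — column means:
  mean(X) = (4 + 6 + 6 + 5) / 4 = 21/4 = 5.25
  mean(Y) = (6 + 3 + 7 + 2) / 4 = 18/4 = 4.5
  mean(Z) = (3 + 3 + 6 + 5) / 4 = 17/4 = 4.25

Step 2 — sample variances and covariances s[i,j] = (1/(n-1)) · Σ_k (x_{k,i} - mean_i) · (x_{k,j} - mean_j), with n-1 = 3:
  s[X,X] = ((-1.25)·(-1.25) + (0.75)·(0.75) + (0.75)·(0.75) + (-0.25)·(-0.25)) / 3 = 2.75/3 = 0.9167
  s[X,Y] = ((-1.25)·(1.5) + (0.75)·(-1.5) + (0.75)·(2.5) + (-0.25)·(-2.5)) / 3 = -0.5/3 = -0.1667
  s[X,Z] = ((-1.25)·(-1.25) + (0.75)·(-1.25) + (0.75)·(1.75) + (-0.25)·(0.75)) / 3 = 1.75/3 = 0.5833
  s[Y,Y] = ((1.5)·(1.5) + (-1.5)·(-1.5) + (2.5)·(2.5) + (-2.5)·(-2.5)) / 3 = 17/3 = 5.6667
  s[Y,Z] = ((1.5)·(-1.25) + (-1.5)·(-1.25) + (2.5)·(1.75) + (-2.5)·(0.75)) / 3 = 2.5/3 = 0.8333
  s[Z,Z] = ((-1.25)·(-1.25) + (-1.25)·(-1.25) + (1.75)·(1.75) + (0.75)·(0.75)) / 3 = 6.75/3 = 2.25
  Sample standard deviations s_i = √(s[i,i]):
  s(X) = √(0.9167) = 0.9574
  s(Y) = √(5.6667) = 2.3805
  s(Z) = √(2.25) = 1.5

Step 3 — r_{ij} = s_{ij} / (s_i · s_j):
  r[X,X] = 1 (diagonal).
  r[X,Y] = -0.1667 / (0.9574 · 2.3805) = -0.1667 / 2.2791 = -0.0731
  r[X,Z] = 0.5833 / (0.9574 · 1.5) = 0.5833 / 1.4361 = 0.4062
  r[Y,Y] = 1 (diagonal).
  r[Y,Z] = 0.8333 / (2.3805 · 1.5) = 0.8333 / 3.5707 = 0.2334
  r[Z,Z] = 1 (diagonal).

R is symmetric with unit diagonal. Assembling:

R = [[1, -0.0731, 0.4062],
 [-0.0731, 1, 0.2334],
 [0.4062, 0.2334, 1]]


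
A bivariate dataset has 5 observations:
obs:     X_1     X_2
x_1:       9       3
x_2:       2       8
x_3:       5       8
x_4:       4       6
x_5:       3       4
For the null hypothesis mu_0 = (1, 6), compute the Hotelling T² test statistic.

Step 1 — sample mean vector:
  mean(X_1) = (9 + 2 + 5 + 4 + 3) / 5 = 23/5 = 4.6
  mean(X_2) = (3 + 8 + 8 + 6 + 4) / 5 = 29/5 = 5.8
  x̄ = (4.6, 5.8),  deviation x̄ - mu_0 = (4.6, 5.8) - (1, 6) = (3.6, -0.2).

Step 2 — sample covariance matrix, S[i,j] = (1/(n-1)) · Σ_k (x_{k,i} - mean_i) · (x_{k,j} - mean_j), divisor n-1 = 4:
  S[X_1,X_1] = ((4.4)·(4.4) + (-2.6)·(-2.6) + (0.4)·(0.4) + (-0.6)·(-0.6) + (-1.6)·(-1.6)) / 4 = 29.2/4 = 7.3
  S[X_1,X_2] = ((4.4)·(-2.8) + (-2.6)·(2.2) + (0.4)·(2.2) + (-0.6)·(0.2) + (-1.6)·(-1.8)) / 4 = -14.4/4 = -3.6
  S[X_2,X_2] = ((-2.8)·(-2.8) + (2.2)·(2.2) + (2.2)·(2.2) + (0.2)·(0.2) + (-1.8)·(-1.8)) / 4 = 20.8/4 = 5.2
  S = [[7.3, -3.6],
 [-3.6, 5.2]].

Step 3 — invert S. det(S) = 7.3·5.2 - (-3.6)² = 25.
  S^{-1} = (1/det) · [[d, -b], [-b, a]] = [[0.208, 0.144],
 [0.144, 0.292]].

Step 4 — quadratic form (x̄ - mu_0)^T · S^{-1} · (x̄ - mu_0):
  S^{-1} · (x̄ - mu_0) = (0.72, 0.46),
  (x̄ - mu_0)^T · [...] = (3.6)·(0.72) + (-0.2)·(0.46) = 2.5.

Step 5 — scale by n: T² = 5 · 2.5 = 12.5.

T² ≈ 12.5


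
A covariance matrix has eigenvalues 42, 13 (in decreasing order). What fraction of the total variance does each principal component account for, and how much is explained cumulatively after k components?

Step 1 — total variance = trace(Sigma) = Σ λ_i = 42 + 13 = 55.

Step 2 — fraction explained by component i = λ_i / Σ λ:
  PC1: 42/55 = 0.7636
  PC2: 13/55 = 0.2364

Step 3 — cumulative fraction after k components = (λ_1 + ... + λ_k) / Σ λ:
  k = 1: 42/55 = 0.7636
  k = 2: (42 + 13)/55 = 55/55 = 1

Summary (fraction, with percent):

explained: PC1 0.7636 (76.36%), PC2 0.2364 (23.64%);  cumulative: 0.7636, 1


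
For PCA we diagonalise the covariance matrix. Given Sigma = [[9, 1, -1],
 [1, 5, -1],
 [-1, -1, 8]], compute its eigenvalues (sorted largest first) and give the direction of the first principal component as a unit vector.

Step 1 — characteristic polynomial p(λ) = det(λI - Sigma) = λ³ - tr·λ² + c_1·λ - det, where tr = trace, c_1 = sum of the principal 2×2 minors, det = det(Sigma):
  tr = 9 + 5 + 8 = 22,
  c_1 = (9·5 - (1)²) + (9·8 - (-1)²) + (5·8 - (-1)²) = 44 + 71 + 39 = 154,
  det = 9·(5·8 - (-1)²) - (1)·((1)·8 - (-1)·(-1)) + (-1)·((1)·(-1) - 5·(-1)) = 9·(39) - (1)·(7) + (-1)·(4) = 340.
  So p(λ) = λ³ - 22λ² + 154λ - 340.
Step 2 — look for an integer root (rational root theorem: any rational root is an integer divisor of 340). Testing λ = 10:
  p(10) = 1000 - 2200 + 1540 - 340 = 0  ✓
  Dividing out (λ - 10): p(λ) = (λ - 10)(λ² - 12λ + 34).
Step 3 — remaining eigenvalues from the quadratic λ² - 12λ + 34 = 0:
  Δ = 12² - 4·34 = 144 - 136 = 8,  λ = (12 ± √8)/2 = (12 ± 2.8284)/2 ≈ 7.4142 or 4.5858.
  Sorted: λ_1 = 10,  λ_2 = 7.4142,  λ_3 = 4.5858  (check: sum = 22 = tr ✓).

Step 4 — unit eigenvector for λ_1 = 10: v spans the null space of (Sigma - λ_1 I), whose rows are
  r_1 = (-1, 1, -1),  r_2 = (1, -5, -1),  r_3 = (-1, -1, -2).
  v is orthogonal to every row, so take v ∝ r_1 × r_2 = ((1)·(-1) - (-1)·(-5), (-1)·(1) - (-1)·(-1), (-1)·(-5) - (1)·(1)) = (-6, -2, 4).
  Rescale (divide by 2; multiply by -1 so the first nonzero entry is positive): u = (3, 1, -2).
  ||u|| = √((3)² + (1)² + (-2)²) = √(14) ≈ 3.7417,  v_1 = u/||u|| ≈ (0.8018, 0.2673, -0.5345) (||v_1|| = 1).

λ_1 = 10,  λ_2 = 7.4142,  λ_3 = 4.5858;  v_1 ≈ (0.8018, 0.2673, -0.5345)


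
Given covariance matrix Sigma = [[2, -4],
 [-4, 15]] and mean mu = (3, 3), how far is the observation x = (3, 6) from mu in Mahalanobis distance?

Step 1 — centre the observation: (x - mu) = (0, 3).

Step 2 — invert Sigma. det(Sigma) = 2·15 - (-4)² = 14.
  Sigma^{-1} = (1/det) · [[d, -b], [-b, a]] = [[1.0714, 0.2857],
 [0.2857, 0.1429]].

Step 3 — form the quadratic (x - mu)^T · Sigma^{-1} · (x - mu):
  Sigma^{-1} · (x - mu) = (0.8571, 0.4286).
  (x - mu)^T · [Sigma^{-1} · (x - mu)] = (0)·(0.8571) + (3)·(0.4286) = 1.2857.

Step 4 — take square root: d = √(1.2857) ≈ 1.1339.

d(x, mu) = √(1.2857) ≈ 1.1339


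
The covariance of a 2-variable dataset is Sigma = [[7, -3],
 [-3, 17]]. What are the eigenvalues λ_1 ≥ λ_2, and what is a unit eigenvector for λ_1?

Step 1 — characteristic polynomial of 2×2 Sigma:
  det(Sigma - λI) = λ² - trace · λ + det = 0.
  trace = 7 + 17 = 24, det = 7·17 - (-3)² = 110.
Step 2 — discriminant:
  Δ = trace² - 4·det = 576 - 440 = 136.
Step 3 — eigenvalues:
  λ = (trace ± √Δ)/2 = (24 ± 11.6619)/2,
  λ_1 = 17.831,  λ_2 = 6.169.

Step 4 — unit eigenvector for λ_1: solve (Sigma - λ_1 I)v = 0. First row:
  (7 - 17.831)·v_x + (-3)·v_y = 0, i.e. (-10.831)·v_x + (-3)·v_y = 0,
  so v ∝ (b, λ_1 - a) = (-3, 10.831); multiply by -1 so the first entry is positive: u = (3, -10.831).
  ||u|| = √((3)² + (-10.831)²) = √(126.3095) ≈ 11.2388,
  v_1 = u/||u|| ≈ (0.2669, -0.9637) (||v_1|| = 1).

λ_1 = 17.831,  λ_2 = 6.169;  v_1 ≈ (0.2669, -0.9637)


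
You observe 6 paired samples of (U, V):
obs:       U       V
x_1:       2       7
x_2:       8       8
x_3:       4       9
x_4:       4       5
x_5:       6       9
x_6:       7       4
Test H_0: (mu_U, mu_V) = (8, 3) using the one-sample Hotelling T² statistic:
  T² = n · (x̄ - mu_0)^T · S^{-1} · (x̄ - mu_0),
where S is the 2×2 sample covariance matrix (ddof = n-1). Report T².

Step 1 — sample mean vector:
  mean(U) = (2 + 8 + 4 + 4 + 6 + 7) / 6 = 31/6 = 5.1667
  mean(V) = (7 + 8 + 9 + 5 + 9 + 4) / 6 = 42/6 = 7
  x̄ = (5.1667, 7),  deviation x̄ - mu_0 = (5.1667, 7) - (8, 3) = (-2.8333, 4).

Step 2 — sample covariance matrix, S[i,j] = (1/(n-1)) · Σ_k (x_{k,i} - mean_i) · (x_{k,j} - mean_j), divisor n-1 = 5:
  S[U,U] = ((-3.1667)·(-3.1667) + (2.8333)·(2.8333) + (-1.1667)·(-1.1667) + (-1.1667)·(-1.1667) + (0.8333)·(0.8333) + (1.8333)·(1.8333)) / 5 = 24.8333/5 = 4.9667
  S[U,V] = ((-3.1667)·(0) + (2.8333)·(1) + (-1.1667)·(2) + (-1.1667)·(-2) + (0.8333)·(2) + (1.8333)·(-3)) / 5 = -1/5 = -0.2
  S[V,V] = ((0)·(0) + (1)·(1) + (2)·(2) + (-2)·(-2) + (2)·(2) + (-3)·(-3)) / 5 = 22/5 = 4.4
  S = [[4.9667, -0.2],
 [-0.2, 4.4]].

Step 3 — invert S. det(S) = 4.9667·4.4 - (-0.2)² = 21.8133.
  S^{-1} = (1/det) · [[d, -b], [-b, a]] = [[0.2017, 0.0092],
 [0.0092, 0.2277]].

Step 4 — quadratic form (x̄ - mu_0)^T · S^{-1} · (x̄ - mu_0):
  S^{-1} · (x̄ - mu_0) = (-0.5348, 0.8848),
  (x̄ - mu_0)^T · [...] = (-2.8333)·(-0.5348) + (4)·(0.8848) = 5.0545.

Step 5 — scale by n: T² = 6 · 5.0545 = 30.327.

T² ≈ 30.327


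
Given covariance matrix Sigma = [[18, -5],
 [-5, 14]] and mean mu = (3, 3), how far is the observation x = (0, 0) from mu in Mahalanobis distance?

Step 1 — centre the observation: (x - mu) = (-3, -3).

Step 2 — invert Sigma. det(Sigma) = 18·14 - (-5)² = 227.
  Sigma^{-1} = (1/det) · [[d, -b], [-b, a]] = [[0.0617, 0.022],
 [0.022, 0.0793]].

Step 3 — form the quadratic (x - mu)^T · Sigma^{-1} · (x - mu):
  Sigma^{-1} · (x - mu) = (-0.2511, -0.304).
  (x - mu)^T · [Sigma^{-1} · (x - mu)] = (-3)·(-0.2511) + (-3)·(-0.304) = 1.6652.

Step 4 — take square root: d = √(1.6652) ≈ 1.2904.

d(x, mu) = √(1.6652) ≈ 1.2904


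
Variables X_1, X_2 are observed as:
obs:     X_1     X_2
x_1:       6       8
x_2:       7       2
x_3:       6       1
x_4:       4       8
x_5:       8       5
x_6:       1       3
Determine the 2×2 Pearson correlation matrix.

Step 1 — column means:
  mean(X_1) = (6 + 7 + 6 + 4 + 8 + 1) / 6 = 32/6 = 5.3333
  mean(X_2) = (8 + 2 + 1 + 8 + 5 + 3) / 6 = 27/6 = 4.5

Step 2 — sample variances and covariances s[i,j] = (1/(n-1)) · Σ_k (x_{k,i} - mean_i) · (x_{k,j} - mean_j), with n-1 = 5:
  s[X_1,X_1] = ((0.6667)·(0.6667) + (1.6667)·(1.6667) + (0.6667)·(0.6667) + (-1.3333)·(-1.3333) + (2.6667)·(2.6667) + (-4.3333)·(-4.3333)) / 5 = 31.3333/5 = 6.2667
  s[X_1,X_2] = ((0.6667)·(3.5) + (1.6667)·(-2.5) + (0.6667)·(-3.5) + (-1.3333)·(3.5) + (2.6667)·(0.5) + (-4.3333)·(-1.5)) / 5 = -1/5 = -0.2
  s[X_2,X_2] = ((3.5)·(3.5) + (-2.5)·(-2.5) + (-3.5)·(-3.5) + (3.5)·(3.5) + (0.5)·(0.5) + (-1.5)·(-1.5)) / 5 = 45.5/5 = 9.1
  Sample standard deviations s_i = √(s[i,i]):
  s(X_1) = √(6.2667) = 2.5033
  s(X_2) = √(9.1) = 3.0166

Step 3 — r_{ij} = s_{ij} / (s_i · s_j):
  r[X_1,X_1] = 1 (diagonal).
  r[X_1,X_2] = -0.2 / (2.5033 · 3.0166) = -0.2 / 7.5516 = -0.0265
  r[X_2,X_2] = 1 (diagonal).

R is symmetric with unit diagonal. Assembling:

R = [[1, -0.0265],
 [-0.0265, 1]]


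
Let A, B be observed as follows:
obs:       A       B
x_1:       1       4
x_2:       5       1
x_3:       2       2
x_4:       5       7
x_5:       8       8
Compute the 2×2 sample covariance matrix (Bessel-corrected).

Step 1 — column means:
  mean(A) = (1 + 5 + 2 + 5 + 8) / 5 = 21/5 = 4.2
  mean(B) = (4 + 1 + 2 + 7 + 8) / 5 = 22/5 = 4.4

Step 2 — sample covariance S[i,j] = (1/(n-1)) · Σ_k (x_{k,i} - mean_i) · (x_{k,j} - mean_j), with n-1 = 4.
  S[A,A] = ((-3.2)·(-3.2) + (0.8)·(0.8) + (-2.2)·(-2.2) + (0.8)·(0.8) + (3.8)·(3.8)) / 4 = 30.8/4 = 7.7
  S[A,B] = ((-3.2)·(-0.4) + (0.8)·(-3.4) + (-2.2)·(-2.4) + (0.8)·(2.6) + (3.8)·(3.6)) / 4 = 19.6/4 = 4.9
  S[B,B] = ((-0.4)·(-0.4) + (-3.4)·(-3.4) + (-2.4)·(-2.4) + (2.6)·(2.6) + (3.6)·(3.6)) / 4 = 37.2/4 = 9.3

S is symmetric (S[j,i] = S[i,j]). Assembling:

S = [[7.7, 4.9],
 [4.9, 9.3]]


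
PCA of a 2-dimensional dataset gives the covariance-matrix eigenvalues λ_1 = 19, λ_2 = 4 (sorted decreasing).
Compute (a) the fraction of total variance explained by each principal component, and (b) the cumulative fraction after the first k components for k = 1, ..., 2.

Step 1 — total variance = trace(Sigma) = Σ λ_i = 19 + 4 = 23.

Step 2 — fraction explained by component i = λ_i / Σ λ:
  PC1: 19/23 = 0.8261
  PC2: 4/23 = 0.1739

Step 3 — cumulative fraction after k components = (λ_1 + ... + λ_k) / Σ λ:
  k = 1: 19/23 = 0.8261
  k = 2: (19 + 4)/23 = 23/23 = 1

Summary (fraction, with percent):

explained: PC1 0.8261 (82.61%), PC2 0.1739 (17.39%);  cumulative: 0.8261, 1


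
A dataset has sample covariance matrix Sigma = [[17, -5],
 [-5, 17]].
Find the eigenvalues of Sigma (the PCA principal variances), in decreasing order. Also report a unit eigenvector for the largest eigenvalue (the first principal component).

Step 1 — characteristic polynomial of 2×2 Sigma:
  det(Sigma - λI) = λ² - trace · λ + det = 0.
  trace = 17 + 17 = 34, det = 17·17 - (-5)² = 264.
Step 2 — discriminant:
  Δ = trace² - 4·det = 1156 - 1056 = 100.
Step 3 — eigenvalues:
  λ = (trace ± √Δ)/2 = (34 ± 10)/2,
  λ_1 = 22,  λ_2 = 12.

Step 4 — unit eigenvector for λ_1: solve (Sigma - λ_1 I)v = 0. First row:
  (17 - 22)·v_x + (-5)·v_y = 0, i.e. (-5)·v_x + (-5)·v_y = 0,
  so v ∝ (b, λ_1 - a) = (-5, 5); multiply by -1 so the first entry is positive: u = (5, -5).
  ||u|| = √((5)² + (-5)²) = √(50) ≈ 7.0711,
  v_1 = u/||u|| ≈ (0.7071, -0.7071) (||v_1|| = 1).

λ_1 = 22,  λ_2 = 12;  v_1 ≈ (0.7071, -0.7071)


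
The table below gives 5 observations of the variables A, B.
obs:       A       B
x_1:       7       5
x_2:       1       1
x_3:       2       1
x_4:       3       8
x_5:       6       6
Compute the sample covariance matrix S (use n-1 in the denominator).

Step 1 — column means:
  mean(A) = (7 + 1 + 2 + 3 + 6) / 5 = 19/5 = 3.8
  mean(B) = (5 + 1 + 1 + 8 + 6) / 5 = 21/5 = 4.2

Step 2 — sample covariance S[i,j] = (1/(n-1)) · Σ_k (x_{k,i} - mean_i) · (x_{k,j} - mean_j), with n-1 = 4.
  S[A,A] = ((3.2)·(3.2) + (-2.8)·(-2.8) + (-1.8)·(-1.8) + (-0.8)·(-0.8) + (2.2)·(2.2)) / 4 = 26.8/4 = 6.7
  S[A,B] = ((3.2)·(0.8) + (-2.8)·(-3.2) + (-1.8)·(-3.2) + (-0.8)·(3.8) + (2.2)·(1.8)) / 4 = 18.2/4 = 4.55
  S[B,B] = ((0.8)·(0.8) + (-3.2)·(-3.2) + (-3.2)·(-3.2) + (3.8)·(3.8) + (1.8)·(1.8)) / 4 = 38.8/4 = 9.7

S is symmetric (S[j,i] = S[i,j]). Assembling:

S = [[6.7, 4.55],
 [4.55, 9.7]]


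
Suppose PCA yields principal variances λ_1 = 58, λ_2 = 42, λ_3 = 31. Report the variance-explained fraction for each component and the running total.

Step 1 — total variance = trace(Sigma) = Σ λ_i = 58 + 42 + 31 = 131.

Step 2 — fraction explained by component i = λ_i / Σ λ:
  PC1: 58/131 = 0.4427
  PC2: 42/131 = 0.3206
  PC3: 31/131 = 0.2366

Step 3 — cumulative fraction after k components = (λ_1 + ... + λ_k) / Σ λ:
  k = 1: 58/131 = 0.4427
  k = 2: (58 + 42)/131 = 100/131 = 0.7634
  k = 3: (58 + 42 + 31)/131 = 131/131 = 1

Summary (fraction, with percent):

explained: PC1 0.4427 (44.27%), PC2 0.3206 (32.06%), PC3 0.2366 (23.66%);  cumulative: 0.4427, 0.7634, 1


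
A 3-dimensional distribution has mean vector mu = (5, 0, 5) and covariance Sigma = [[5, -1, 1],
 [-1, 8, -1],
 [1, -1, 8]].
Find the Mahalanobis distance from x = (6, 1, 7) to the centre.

Step 1 — centre the observation: (x - mu) = (1, 1, 2).

Step 2 — invert Sigma (cofactor / det for 3×3, or solve directly):
  Sigma^{-1} = [[0.2093, 0.0233, -0.0233],
 [0.0233, 0.1296, 0.0133],
 [-0.0233, 0.0133, 0.1296]].

Step 3 — form the quadratic (x - mu)^T · Sigma^{-1} · (x - mu):
  Sigma^{-1} · (x - mu) = (0.186, 0.1794, 0.2492).
  (x - mu)^T · [Sigma^{-1} · (x - mu)] = (1)·(0.186) + (1)·(0.1794) + (2)·(0.2492) = 0.8638.

Step 4 — take square root: d = √(0.8638) ≈ 0.9294.

d(x, mu) = √(0.8638) ≈ 0.9294


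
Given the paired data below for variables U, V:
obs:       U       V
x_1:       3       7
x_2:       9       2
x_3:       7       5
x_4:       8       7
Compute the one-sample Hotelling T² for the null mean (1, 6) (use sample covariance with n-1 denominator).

Step 1 — sample mean vector:
  mean(U) = (3 + 9 + 7 + 8) / 4 = 27/4 = 6.75
  mean(V) = (7 + 2 + 5 + 7) / 4 = 21/4 = 5.25
  x̄ = (6.75, 5.25),  deviation x̄ - mu_0 = (6.75, 5.25) - (1, 6) = (5.75, -0.75).

Step 2 — sample covariance matrix, S[i,j] = (1/(n-1)) · Σ_k (x_{k,i} - mean_i) · (x_{k,j} - mean_j), divisor n-1 = 3:
  S[U,U] = ((-3.75)·(-3.75) + (2.25)·(2.25) + (0.25)·(0.25) + (1.25)·(1.25)) / 3 = 20.75/3 = 6.9167
  S[U,V] = ((-3.75)·(1.75) + (2.25)·(-3.25) + (0.25)·(-0.25) + (1.25)·(1.75)) / 3 = -11.75/3 = -3.9167
  S[V,V] = ((1.75)·(1.75) + (-3.25)·(-3.25) + (-0.25)·(-0.25) + (1.75)·(1.75)) / 3 = 16.75/3 = 5.5833
  S = [[6.9167, -3.9167],
 [-3.9167, 5.5833]].

Step 3 — invert S. det(S) = 6.9167·5.5833 - (-3.9167)² = 23.2778.
  S^{-1} = (1/det) · [[d, -b], [-b, a]] = [[0.2399, 0.1683],
 [0.1683, 0.2971]].

Step 4 — quadratic form (x̄ - mu_0)^T · S^{-1} · (x̄ - mu_0):
  S^{-1} · (x̄ - mu_0) = (1.253, 0.7446),
  (x̄ - mu_0)^T · [...] = (5.75)·(1.253) + (-0.75)·(0.7446) = 6.6462.

Step 5 — scale by n: T² = 4 · 6.6462 = 26.5847.

T² ≈ 26.5847


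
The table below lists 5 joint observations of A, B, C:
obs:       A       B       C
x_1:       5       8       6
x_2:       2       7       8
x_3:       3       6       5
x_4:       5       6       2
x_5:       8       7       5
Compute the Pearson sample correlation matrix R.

Step 1 — column means:
  mean(A) = (5 + 2 + 3 + 5 + 8) / 5 = 23/5 = 4.6
  mean(B) = (8 + 7 + 6 + 6 + 7) / 5 = 34/5 = 6.8
  mean(C) = (6 + 8 + 5 + 2 + 5) / 5 = 26/5 = 5.2

Step 2 — sample variances and covariances s[i,j] = (1/(n-1)) · Σ_k (x_{k,i} - mean_i) · (x_{k,j} - mean_j), with n-1 = 4:
  s[A,A] = ((0.4)·(0.4) + (-2.6)·(-2.6) + (-1.6)·(-1.6) + (0.4)·(0.4) + (3.4)·(3.4)) / 4 = 21.2/4 = 5.3
  s[A,B] = ((0.4)·(1.2) + (-2.6)·(0.2) + (-1.6)·(-0.8) + (0.4)·(-0.8) + (3.4)·(0.2)) / 4 = 1.6/4 = 0.4
  s[A,C] = ((0.4)·(0.8) + (-2.6)·(2.8) + (-1.6)·(-0.2) + (0.4)·(-3.2) + (3.4)·(-0.2)) / 4 = -8.6/4 = -2.15
  s[B,B] = ((1.2)·(1.2) + (0.2)·(0.2) + (-0.8)·(-0.8) + (-0.8)·(-0.8) + (0.2)·(0.2)) / 4 = 2.8/4 = 0.7
  s[B,C] = ((1.2)·(0.8) + (0.2)·(2.8) + (-0.8)·(-0.2) + (-0.8)·(-3.2) + (0.2)·(-0.2)) / 4 = 4.2/4 = 1.05
  s[C,C] = ((0.8)·(0.8) + (2.8)·(2.8) + (-0.2)·(-0.2) + (-3.2)·(-3.2) + (-0.2)·(-0.2)) / 4 = 18.8/4 = 4.7
  Sample standard deviations s_i = √(s[i,i]):
  s(A) = √(5.3) = 2.3022
  s(B) = √(0.7) = 0.8367
  s(C) = √(4.7) = 2.1679

Step 3 — r_{ij} = s_{ij} / (s_i · s_j):
  r[A,A] = 1 (diagonal).
  r[A,B] = 0.4 / (2.3022 · 0.8367) = 0.4 / 1.9261 = 0.2077
  r[A,C] = -2.15 / (2.3022 · 2.1679) = -2.15 / 4.991 = -0.4308
  r[B,B] = 1 (diagonal).
  r[B,C] = 1.05 / (0.8367 · 2.1679) = 1.05 / 1.8138 = 0.5789
  r[C,C] = 1 (diagonal).

R is symmetric with unit diagonal. Assembling:

R = [[1, 0.2077, -0.4308],
 [0.2077, 1, 0.5789],
 [-0.4308, 0.5789, 1]]


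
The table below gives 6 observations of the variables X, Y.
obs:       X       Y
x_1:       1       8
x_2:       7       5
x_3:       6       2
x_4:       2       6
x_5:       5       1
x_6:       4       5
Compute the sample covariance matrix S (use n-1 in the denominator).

Step 1 — column means:
  mean(X) = (1 + 7 + 6 + 2 + 5 + 4) / 6 = 25/6 = 4.1667
  mean(Y) = (8 + 5 + 2 + 6 + 1 + 5) / 6 = 27/6 = 4.5

Step 2 — sample covariance S[i,j] = (1/(n-1)) · Σ_k (x_{k,i} - mean_i) · (x_{k,j} - mean_j), with n-1 = 5.
  S[X,X] = ((-3.1667)·(-3.1667) + (2.8333)·(2.8333) + (1.8333)·(1.8333) + (-2.1667)·(-2.1667) + (0.8333)·(0.8333) + (-0.1667)·(-0.1667)) / 5 = 26.8333/5 = 5.3667
  S[X,Y] = ((-3.1667)·(3.5) + (2.8333)·(0.5) + (1.8333)·(-2.5) + (-2.1667)·(1.5) + (0.8333)·(-3.5) + (-0.1667)·(0.5)) / 5 = -20.5/5 = -4.1
  S[Y,Y] = ((3.5)·(3.5) + (0.5)·(0.5) + (-2.5)·(-2.5) + (1.5)·(1.5) + (-3.5)·(-3.5) + (0.5)·(0.5)) / 5 = 33.5/5 = 6.7

S is symmetric (S[j,i] = S[i,j]). Assembling:

S = [[5.3667, -4.1],
 [-4.1, 6.7]]
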